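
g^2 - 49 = (g - 7)*(g + 7)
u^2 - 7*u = u*(u - 7)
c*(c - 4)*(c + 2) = c^3 - 2*c^2 - 8*c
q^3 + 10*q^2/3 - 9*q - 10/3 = (q - 2)*(q + 1/3)*(q + 5)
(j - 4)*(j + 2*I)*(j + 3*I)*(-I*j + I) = -I*j^4 + 5*j^3 + 5*I*j^3 - 25*j^2 + 2*I*j^2 + 20*j - 30*I*j + 24*I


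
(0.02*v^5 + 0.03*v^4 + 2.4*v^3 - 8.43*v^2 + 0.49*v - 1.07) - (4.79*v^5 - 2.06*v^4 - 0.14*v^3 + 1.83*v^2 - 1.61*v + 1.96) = -4.77*v^5 + 2.09*v^4 + 2.54*v^3 - 10.26*v^2 + 2.1*v - 3.03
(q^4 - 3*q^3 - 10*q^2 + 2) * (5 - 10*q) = -10*q^5 + 35*q^4 + 85*q^3 - 50*q^2 - 20*q + 10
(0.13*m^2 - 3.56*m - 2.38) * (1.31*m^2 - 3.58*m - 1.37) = 0.1703*m^4 - 5.129*m^3 + 9.4489*m^2 + 13.3976*m + 3.2606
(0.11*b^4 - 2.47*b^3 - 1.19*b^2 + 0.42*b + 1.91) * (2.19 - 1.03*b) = -0.1133*b^5 + 2.785*b^4 - 4.1836*b^3 - 3.0387*b^2 - 1.0475*b + 4.1829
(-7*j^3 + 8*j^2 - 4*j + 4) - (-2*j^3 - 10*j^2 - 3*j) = -5*j^3 + 18*j^2 - j + 4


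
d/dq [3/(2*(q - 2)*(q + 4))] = 3*(-q - 1)/(q^4 + 4*q^3 - 12*q^2 - 32*q + 64)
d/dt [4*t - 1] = 4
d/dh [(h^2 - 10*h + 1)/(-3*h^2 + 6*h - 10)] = 2*(-12*h^2 - 7*h + 47)/(9*h^4 - 36*h^3 + 96*h^2 - 120*h + 100)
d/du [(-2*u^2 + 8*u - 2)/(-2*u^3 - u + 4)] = 2*(2*(u - 2)*(2*u^3 + u - 4) - (6*u^2 + 1)*(u^2 - 4*u + 1))/(2*u^3 + u - 4)^2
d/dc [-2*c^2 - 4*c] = -4*c - 4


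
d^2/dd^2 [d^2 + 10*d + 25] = 2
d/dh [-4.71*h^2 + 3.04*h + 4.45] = 3.04 - 9.42*h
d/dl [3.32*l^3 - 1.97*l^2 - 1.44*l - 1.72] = 9.96*l^2 - 3.94*l - 1.44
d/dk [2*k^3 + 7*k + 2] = 6*k^2 + 7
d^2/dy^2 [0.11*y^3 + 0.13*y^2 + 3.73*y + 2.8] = 0.66*y + 0.26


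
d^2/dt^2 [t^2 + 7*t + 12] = 2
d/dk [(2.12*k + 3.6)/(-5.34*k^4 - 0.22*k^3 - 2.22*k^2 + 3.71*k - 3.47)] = (33.9624*k^4 + 77.8288*k^3 + 7.0824*k^2 + 15.984*k - 20.7124)/(28.5156*k^8 + 2.3496*k^7 + 23.758*k^6 - 38.646*k^5 + 40.3556*k^4 - 14.9456*k^3 + 29.1709*k^2 - 25.7474*k + 12.0409)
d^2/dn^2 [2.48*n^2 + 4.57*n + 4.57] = 4.96000000000000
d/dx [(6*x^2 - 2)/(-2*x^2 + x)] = 2*(3*x^2 - 4*x + 1)/(x^2*(4*x^2 - 4*x + 1))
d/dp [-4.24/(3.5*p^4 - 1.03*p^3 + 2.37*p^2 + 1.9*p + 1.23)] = (59.36*p^3 - 13.1016*p^2 + 20.0976*p + 8.056)/(3.5*p^4 - 1.03*p^3 + 2.37*p^2 + 1.9*p + 1.23)^2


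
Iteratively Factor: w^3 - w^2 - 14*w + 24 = (w + 4)*(w^2 - 5*w + 6) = (w - 2)*(w + 4)*(w - 3)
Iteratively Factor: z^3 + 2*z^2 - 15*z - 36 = (z + 3)*(z^2 - z - 12) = (z - 4)*(z + 3)*(z + 3)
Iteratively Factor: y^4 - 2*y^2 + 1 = (y + 1)*(y^3 - y^2 - y + 1) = (y - 1)*(y + 1)*(y^2 - 1) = (y - 1)^2*(y + 1)*(y + 1)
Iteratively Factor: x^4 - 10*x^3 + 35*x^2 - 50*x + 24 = (x - 3)*(x^3 - 7*x^2 + 14*x - 8) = (x - 3)*(x - 2)*(x^2 - 5*x + 4) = (x - 4)*(x - 3)*(x - 2)*(x - 1)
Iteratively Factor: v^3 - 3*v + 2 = (v - 1)*(v^2 + v - 2) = (v - 1)^2*(v + 2)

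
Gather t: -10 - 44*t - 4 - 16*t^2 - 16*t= -16*t^2 - 60*t - 14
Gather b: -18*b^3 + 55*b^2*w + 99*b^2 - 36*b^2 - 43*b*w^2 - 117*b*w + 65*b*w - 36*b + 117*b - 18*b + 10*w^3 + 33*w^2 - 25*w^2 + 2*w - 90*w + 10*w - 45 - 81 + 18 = -18*b^3 + b^2*(55*w + 63) + b*(-43*w^2 - 52*w + 63) + 10*w^3 + 8*w^2 - 78*w - 108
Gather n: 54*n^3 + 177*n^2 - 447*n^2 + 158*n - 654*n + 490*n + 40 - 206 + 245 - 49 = 54*n^3 - 270*n^2 - 6*n + 30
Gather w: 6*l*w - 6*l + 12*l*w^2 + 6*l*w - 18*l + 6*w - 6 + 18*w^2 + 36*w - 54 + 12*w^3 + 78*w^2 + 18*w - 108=-24*l + 12*w^3 + w^2*(12*l + 96) + w*(12*l + 60) - 168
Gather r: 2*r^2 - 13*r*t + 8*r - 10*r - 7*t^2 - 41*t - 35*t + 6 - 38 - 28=2*r^2 + r*(-13*t - 2) - 7*t^2 - 76*t - 60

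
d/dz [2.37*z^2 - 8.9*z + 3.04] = 4.74*z - 8.9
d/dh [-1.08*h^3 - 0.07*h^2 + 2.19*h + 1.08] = -3.24*h^2 - 0.14*h + 2.19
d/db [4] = 0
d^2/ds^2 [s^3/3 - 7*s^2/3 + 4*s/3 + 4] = 2*s - 14/3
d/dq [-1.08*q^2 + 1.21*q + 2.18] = 1.21 - 2.16*q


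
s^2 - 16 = (s - 4)*(s + 4)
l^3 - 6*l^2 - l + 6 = (l - 6)*(l - 1)*(l + 1)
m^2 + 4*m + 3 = (m + 1)*(m + 3)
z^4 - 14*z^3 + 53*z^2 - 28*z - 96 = (z - 8)*(z - 4)*(z - 3)*(z + 1)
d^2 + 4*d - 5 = (d - 1)*(d + 5)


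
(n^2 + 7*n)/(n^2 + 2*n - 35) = n/(n - 5)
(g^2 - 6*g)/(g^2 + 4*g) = (g - 6)/(g + 4)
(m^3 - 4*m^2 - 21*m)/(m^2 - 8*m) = (m^2 - 4*m - 21)/(m - 8)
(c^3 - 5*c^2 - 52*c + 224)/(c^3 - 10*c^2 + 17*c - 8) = (c^2 + 3*c - 28)/(c^2 - 2*c + 1)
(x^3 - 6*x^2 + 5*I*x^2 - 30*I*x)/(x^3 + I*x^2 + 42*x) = (x^2 + x*(-6 + 5*I) - 30*I)/(x^2 + I*x + 42)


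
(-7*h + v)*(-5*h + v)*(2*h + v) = 70*h^3 + 11*h^2*v - 10*h*v^2 + v^3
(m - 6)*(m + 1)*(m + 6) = m^3 + m^2 - 36*m - 36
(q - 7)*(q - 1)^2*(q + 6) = q^4 - 3*q^3 - 39*q^2 + 83*q - 42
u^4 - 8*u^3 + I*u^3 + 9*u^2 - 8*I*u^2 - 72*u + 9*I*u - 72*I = (u - 8)*(u - 3*I)*(u + I)*(u + 3*I)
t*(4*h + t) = 4*h*t + t^2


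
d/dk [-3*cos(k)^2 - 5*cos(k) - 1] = (6*cos(k) + 5)*sin(k)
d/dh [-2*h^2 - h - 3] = -4*h - 1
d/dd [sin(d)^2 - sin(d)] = sin(2*d) - cos(d)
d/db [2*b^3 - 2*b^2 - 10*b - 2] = 6*b^2 - 4*b - 10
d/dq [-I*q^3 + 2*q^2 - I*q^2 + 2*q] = -3*I*q^2 + 2*q*(2 - I) + 2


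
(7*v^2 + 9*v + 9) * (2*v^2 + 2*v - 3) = 14*v^4 + 32*v^3 + 15*v^2 - 9*v - 27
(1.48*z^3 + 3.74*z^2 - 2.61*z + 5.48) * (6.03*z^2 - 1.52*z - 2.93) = 8.9244*z^5 + 20.3026*z^4 - 25.7595*z^3 + 26.0534*z^2 - 0.682300000000001*z - 16.0564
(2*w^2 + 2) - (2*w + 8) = 2*w^2 - 2*w - 6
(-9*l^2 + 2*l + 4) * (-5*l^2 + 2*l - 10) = 45*l^4 - 28*l^3 + 74*l^2 - 12*l - 40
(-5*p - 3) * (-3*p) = 15*p^2 + 9*p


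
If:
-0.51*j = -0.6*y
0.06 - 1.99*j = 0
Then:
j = 0.03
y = 0.03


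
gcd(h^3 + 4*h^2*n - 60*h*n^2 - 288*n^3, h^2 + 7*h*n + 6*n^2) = h + 6*n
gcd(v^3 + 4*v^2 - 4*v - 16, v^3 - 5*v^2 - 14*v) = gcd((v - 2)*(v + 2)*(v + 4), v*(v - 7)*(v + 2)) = v + 2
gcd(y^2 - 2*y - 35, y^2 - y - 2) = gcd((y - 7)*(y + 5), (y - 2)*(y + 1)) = 1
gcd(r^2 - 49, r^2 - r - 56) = r + 7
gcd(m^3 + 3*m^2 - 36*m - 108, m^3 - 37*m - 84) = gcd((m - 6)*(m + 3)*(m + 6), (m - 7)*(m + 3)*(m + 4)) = m + 3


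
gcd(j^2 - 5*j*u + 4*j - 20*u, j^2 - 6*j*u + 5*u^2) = -j + 5*u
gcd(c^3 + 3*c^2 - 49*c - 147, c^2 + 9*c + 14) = c + 7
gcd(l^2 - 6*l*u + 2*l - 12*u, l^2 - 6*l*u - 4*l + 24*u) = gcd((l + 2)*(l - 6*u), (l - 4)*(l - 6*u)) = -l + 6*u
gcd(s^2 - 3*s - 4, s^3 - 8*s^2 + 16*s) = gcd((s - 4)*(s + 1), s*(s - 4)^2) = s - 4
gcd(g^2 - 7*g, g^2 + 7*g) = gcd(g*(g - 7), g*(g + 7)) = g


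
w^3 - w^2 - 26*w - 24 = (w - 6)*(w + 1)*(w + 4)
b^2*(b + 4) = b^3 + 4*b^2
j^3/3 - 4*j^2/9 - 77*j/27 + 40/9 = (j/3 + 1)*(j - 8/3)*(j - 5/3)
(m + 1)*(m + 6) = m^2 + 7*m + 6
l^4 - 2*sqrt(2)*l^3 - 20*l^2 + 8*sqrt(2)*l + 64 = (l - 2)*(l + 2)*(l - 4*sqrt(2))*(l + 2*sqrt(2))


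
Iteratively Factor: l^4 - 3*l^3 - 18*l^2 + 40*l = (l + 4)*(l^3 - 7*l^2 + 10*l) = (l - 5)*(l + 4)*(l^2 - 2*l) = (l - 5)*(l - 2)*(l + 4)*(l)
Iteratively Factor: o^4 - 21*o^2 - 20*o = (o - 5)*(o^3 + 5*o^2 + 4*o) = (o - 5)*(o + 4)*(o^2 + o) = (o - 5)*(o + 1)*(o + 4)*(o)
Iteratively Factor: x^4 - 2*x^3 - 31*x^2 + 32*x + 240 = (x + 3)*(x^3 - 5*x^2 - 16*x + 80) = (x + 3)*(x + 4)*(x^2 - 9*x + 20) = (x - 4)*(x + 3)*(x + 4)*(x - 5)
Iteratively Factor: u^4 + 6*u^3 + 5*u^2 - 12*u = (u - 1)*(u^3 + 7*u^2 + 12*u) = (u - 1)*(u + 4)*(u^2 + 3*u) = u*(u - 1)*(u + 4)*(u + 3)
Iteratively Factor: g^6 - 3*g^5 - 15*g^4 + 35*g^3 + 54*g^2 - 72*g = (g + 3)*(g^5 - 6*g^4 + 3*g^3 + 26*g^2 - 24*g) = (g + 2)*(g + 3)*(g^4 - 8*g^3 + 19*g^2 - 12*g) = (g - 4)*(g + 2)*(g + 3)*(g^3 - 4*g^2 + 3*g) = g*(g - 4)*(g + 2)*(g + 3)*(g^2 - 4*g + 3) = g*(g - 4)*(g - 3)*(g + 2)*(g + 3)*(g - 1)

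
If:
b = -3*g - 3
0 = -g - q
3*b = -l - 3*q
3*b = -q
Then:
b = -3/10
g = -9/10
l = -9/5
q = 9/10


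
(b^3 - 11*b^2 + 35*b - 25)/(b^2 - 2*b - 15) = (b^2 - 6*b + 5)/(b + 3)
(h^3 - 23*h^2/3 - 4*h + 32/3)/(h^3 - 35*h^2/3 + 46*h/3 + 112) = (3*h^2 + h - 4)/(3*h^2 - 11*h - 42)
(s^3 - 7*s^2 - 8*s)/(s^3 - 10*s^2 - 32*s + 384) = s*(s + 1)/(s^2 - 2*s - 48)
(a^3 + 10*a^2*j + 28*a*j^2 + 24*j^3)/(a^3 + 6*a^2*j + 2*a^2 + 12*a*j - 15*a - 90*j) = (a^2 + 4*a*j + 4*j^2)/(a^2 + 2*a - 15)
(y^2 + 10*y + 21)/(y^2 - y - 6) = (y^2 + 10*y + 21)/(y^2 - y - 6)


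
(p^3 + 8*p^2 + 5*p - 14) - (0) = p^3 + 8*p^2 + 5*p - 14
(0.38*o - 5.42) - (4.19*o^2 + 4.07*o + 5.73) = -4.19*o^2 - 3.69*o - 11.15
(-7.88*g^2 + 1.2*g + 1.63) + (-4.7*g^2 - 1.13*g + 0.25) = -12.58*g^2 + 0.0700000000000001*g + 1.88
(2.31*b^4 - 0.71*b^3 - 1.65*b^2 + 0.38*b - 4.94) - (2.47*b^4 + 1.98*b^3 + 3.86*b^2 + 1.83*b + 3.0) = -0.16*b^4 - 2.69*b^3 - 5.51*b^2 - 1.45*b - 7.94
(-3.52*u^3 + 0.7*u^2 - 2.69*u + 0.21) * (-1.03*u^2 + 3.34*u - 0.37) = 3.6256*u^5 - 12.4778*u^4 + 6.4111*u^3 - 9.4599*u^2 + 1.6967*u - 0.0777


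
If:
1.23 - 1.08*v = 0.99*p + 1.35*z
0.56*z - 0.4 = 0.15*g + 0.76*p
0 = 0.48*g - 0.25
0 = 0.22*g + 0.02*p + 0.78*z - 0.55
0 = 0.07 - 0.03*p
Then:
No Solution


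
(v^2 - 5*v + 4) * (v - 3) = v^3 - 8*v^2 + 19*v - 12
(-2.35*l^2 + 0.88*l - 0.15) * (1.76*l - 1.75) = -4.136*l^3 + 5.6613*l^2 - 1.804*l + 0.2625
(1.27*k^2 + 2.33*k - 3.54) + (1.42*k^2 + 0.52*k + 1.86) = 2.69*k^2 + 2.85*k - 1.68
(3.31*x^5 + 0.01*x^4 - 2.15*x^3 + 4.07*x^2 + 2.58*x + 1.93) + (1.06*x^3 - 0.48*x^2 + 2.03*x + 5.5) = 3.31*x^5 + 0.01*x^4 - 1.09*x^3 + 3.59*x^2 + 4.61*x + 7.43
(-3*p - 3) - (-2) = -3*p - 1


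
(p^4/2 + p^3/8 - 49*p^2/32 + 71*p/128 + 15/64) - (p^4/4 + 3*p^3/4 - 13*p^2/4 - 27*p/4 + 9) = p^4/4 - 5*p^3/8 + 55*p^2/32 + 935*p/128 - 561/64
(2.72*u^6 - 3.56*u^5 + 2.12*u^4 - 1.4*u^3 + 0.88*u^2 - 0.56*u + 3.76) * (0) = 0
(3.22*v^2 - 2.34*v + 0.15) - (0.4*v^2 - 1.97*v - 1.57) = 2.82*v^2 - 0.37*v + 1.72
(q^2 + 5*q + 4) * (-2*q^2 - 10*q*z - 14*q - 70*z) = -2*q^4 - 10*q^3*z - 24*q^3 - 120*q^2*z - 78*q^2 - 390*q*z - 56*q - 280*z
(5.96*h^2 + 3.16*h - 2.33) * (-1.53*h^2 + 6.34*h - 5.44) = -9.1188*h^4 + 32.9516*h^3 - 8.8231*h^2 - 31.9626*h + 12.6752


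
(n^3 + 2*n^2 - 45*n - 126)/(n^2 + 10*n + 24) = (n^2 - 4*n - 21)/(n + 4)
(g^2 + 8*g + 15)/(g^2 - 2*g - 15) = (g + 5)/(g - 5)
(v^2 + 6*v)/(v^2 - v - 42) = v/(v - 7)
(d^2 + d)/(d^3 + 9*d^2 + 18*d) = (d + 1)/(d^2 + 9*d + 18)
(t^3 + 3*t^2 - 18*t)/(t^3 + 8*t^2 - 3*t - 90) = t/(t + 5)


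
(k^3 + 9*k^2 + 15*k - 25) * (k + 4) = k^4 + 13*k^3 + 51*k^2 + 35*k - 100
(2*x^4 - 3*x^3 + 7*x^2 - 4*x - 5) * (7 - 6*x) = -12*x^5 + 32*x^4 - 63*x^3 + 73*x^2 + 2*x - 35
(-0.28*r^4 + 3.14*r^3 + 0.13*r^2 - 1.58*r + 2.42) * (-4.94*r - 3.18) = 1.3832*r^5 - 14.6212*r^4 - 10.6274*r^3 + 7.3918*r^2 - 6.9304*r - 7.6956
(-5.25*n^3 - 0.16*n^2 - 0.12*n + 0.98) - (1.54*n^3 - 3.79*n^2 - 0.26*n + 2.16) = -6.79*n^3 + 3.63*n^2 + 0.14*n - 1.18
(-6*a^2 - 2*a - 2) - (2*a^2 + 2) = -8*a^2 - 2*a - 4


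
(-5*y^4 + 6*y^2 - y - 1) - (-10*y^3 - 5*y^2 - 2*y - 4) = -5*y^4 + 10*y^3 + 11*y^2 + y + 3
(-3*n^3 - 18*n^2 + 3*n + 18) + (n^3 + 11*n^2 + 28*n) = -2*n^3 - 7*n^2 + 31*n + 18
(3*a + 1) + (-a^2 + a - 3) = -a^2 + 4*a - 2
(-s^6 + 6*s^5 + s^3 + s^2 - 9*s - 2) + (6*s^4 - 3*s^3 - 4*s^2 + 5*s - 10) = -s^6 + 6*s^5 + 6*s^4 - 2*s^3 - 3*s^2 - 4*s - 12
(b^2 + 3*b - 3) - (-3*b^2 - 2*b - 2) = 4*b^2 + 5*b - 1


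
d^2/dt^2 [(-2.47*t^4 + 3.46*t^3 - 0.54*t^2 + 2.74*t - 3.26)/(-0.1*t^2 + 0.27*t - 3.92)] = (0.0494*t^6 - 0.40014*t^5 + 6.889818*t^4 - 39.645436*t^3 + 476.358*t^2 - 313.090104*t + 8.715148)/(0.001*t^6 - 0.0081*t^5 + 0.13947*t^4 - 0.654723*t^3 + 5.467224*t^2 - 12.446784*t + 60.236288)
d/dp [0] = 0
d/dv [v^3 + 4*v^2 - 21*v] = 3*v^2 + 8*v - 21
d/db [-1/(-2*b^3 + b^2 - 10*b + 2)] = 2*(-3*b^2 + b - 5)/(2*b^3 - b^2 + 10*b - 2)^2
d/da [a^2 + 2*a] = 2*a + 2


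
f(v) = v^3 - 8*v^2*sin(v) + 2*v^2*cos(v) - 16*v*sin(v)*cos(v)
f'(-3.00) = 149.78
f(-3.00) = -27.95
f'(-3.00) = 149.78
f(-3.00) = -27.95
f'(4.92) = 236.42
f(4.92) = 334.44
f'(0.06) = -1.75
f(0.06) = -0.05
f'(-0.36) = 5.74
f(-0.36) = -1.34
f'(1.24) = -8.71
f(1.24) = -14.82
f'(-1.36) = -32.93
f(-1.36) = 8.28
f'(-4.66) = 32.99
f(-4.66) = -280.85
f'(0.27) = -8.31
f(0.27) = -1.11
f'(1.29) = -7.09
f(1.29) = -15.22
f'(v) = -2*v^2*sin(v) - 8*v^2*cos(v) + 3*v^2 + 16*v*sin(v)^2 - 16*v*sin(v) - 16*v*cos(v)^2 + 4*v*cos(v) - 16*sin(v)*cos(v)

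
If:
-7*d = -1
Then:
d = 1/7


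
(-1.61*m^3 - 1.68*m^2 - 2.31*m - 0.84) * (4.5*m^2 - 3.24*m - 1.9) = -7.245*m^5 - 2.3436*m^4 - 1.8928*m^3 + 6.8964*m^2 + 7.1106*m + 1.596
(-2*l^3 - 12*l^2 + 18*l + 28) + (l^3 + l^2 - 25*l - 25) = -l^3 - 11*l^2 - 7*l + 3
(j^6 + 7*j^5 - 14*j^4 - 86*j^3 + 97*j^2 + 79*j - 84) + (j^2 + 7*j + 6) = j^6 + 7*j^5 - 14*j^4 - 86*j^3 + 98*j^2 + 86*j - 78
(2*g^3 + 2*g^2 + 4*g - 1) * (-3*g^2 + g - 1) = -6*g^5 - 4*g^4 - 12*g^3 + 5*g^2 - 5*g + 1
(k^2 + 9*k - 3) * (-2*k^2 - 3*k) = -2*k^4 - 21*k^3 - 21*k^2 + 9*k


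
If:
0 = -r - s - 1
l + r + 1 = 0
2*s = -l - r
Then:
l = 1/2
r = -3/2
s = 1/2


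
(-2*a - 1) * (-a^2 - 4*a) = 2*a^3 + 9*a^2 + 4*a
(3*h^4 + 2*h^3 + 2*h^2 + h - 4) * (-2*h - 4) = -6*h^5 - 16*h^4 - 12*h^3 - 10*h^2 + 4*h + 16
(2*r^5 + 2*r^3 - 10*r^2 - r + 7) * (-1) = -2*r^5 - 2*r^3 + 10*r^2 + r - 7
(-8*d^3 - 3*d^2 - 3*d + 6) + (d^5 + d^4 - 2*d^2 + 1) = d^5 + d^4 - 8*d^3 - 5*d^2 - 3*d + 7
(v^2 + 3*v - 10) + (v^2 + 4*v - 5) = 2*v^2 + 7*v - 15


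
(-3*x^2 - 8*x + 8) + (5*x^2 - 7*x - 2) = 2*x^2 - 15*x + 6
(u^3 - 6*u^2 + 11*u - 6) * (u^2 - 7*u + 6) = u^5 - 13*u^4 + 59*u^3 - 119*u^2 + 108*u - 36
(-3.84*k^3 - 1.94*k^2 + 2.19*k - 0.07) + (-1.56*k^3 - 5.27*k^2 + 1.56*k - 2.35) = -5.4*k^3 - 7.21*k^2 + 3.75*k - 2.42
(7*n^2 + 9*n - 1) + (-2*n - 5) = 7*n^2 + 7*n - 6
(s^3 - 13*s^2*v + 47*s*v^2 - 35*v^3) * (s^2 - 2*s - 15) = s^5 - 13*s^4*v - 2*s^4 + 47*s^3*v^2 + 26*s^3*v - 15*s^3 - 35*s^2*v^3 - 94*s^2*v^2 + 195*s^2*v + 70*s*v^3 - 705*s*v^2 + 525*v^3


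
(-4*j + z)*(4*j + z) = -16*j^2 + z^2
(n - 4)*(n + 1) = n^2 - 3*n - 4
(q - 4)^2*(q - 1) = q^3 - 9*q^2 + 24*q - 16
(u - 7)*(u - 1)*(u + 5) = u^3 - 3*u^2 - 33*u + 35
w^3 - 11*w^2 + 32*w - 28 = (w - 7)*(w - 2)^2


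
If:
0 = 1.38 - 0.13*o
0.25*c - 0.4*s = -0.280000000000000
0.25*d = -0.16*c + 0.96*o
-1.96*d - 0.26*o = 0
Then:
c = 65.89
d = -1.41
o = 10.62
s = 41.88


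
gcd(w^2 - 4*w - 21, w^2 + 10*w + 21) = w + 3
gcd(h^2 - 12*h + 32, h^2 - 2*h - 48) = h - 8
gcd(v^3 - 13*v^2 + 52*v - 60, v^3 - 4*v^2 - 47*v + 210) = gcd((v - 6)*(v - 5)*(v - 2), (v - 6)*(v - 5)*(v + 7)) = v^2 - 11*v + 30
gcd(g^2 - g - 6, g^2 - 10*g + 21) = g - 3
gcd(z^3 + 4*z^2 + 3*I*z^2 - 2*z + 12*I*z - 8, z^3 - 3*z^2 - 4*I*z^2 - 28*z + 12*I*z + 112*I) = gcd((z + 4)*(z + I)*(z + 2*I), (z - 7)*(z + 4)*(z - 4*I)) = z + 4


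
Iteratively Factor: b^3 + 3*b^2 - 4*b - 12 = (b + 3)*(b^2 - 4) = (b + 2)*(b + 3)*(b - 2)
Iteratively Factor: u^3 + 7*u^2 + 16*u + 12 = (u + 2)*(u^2 + 5*u + 6) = (u + 2)*(u + 3)*(u + 2)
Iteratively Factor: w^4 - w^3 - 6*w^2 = (w)*(w^3 - w^2 - 6*w) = w^2*(w^2 - w - 6) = w^2*(w - 3)*(w + 2)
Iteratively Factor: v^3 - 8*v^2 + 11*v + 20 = (v - 5)*(v^2 - 3*v - 4) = (v - 5)*(v + 1)*(v - 4)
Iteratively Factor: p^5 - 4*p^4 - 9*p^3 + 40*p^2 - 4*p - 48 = (p - 4)*(p^4 - 9*p^2 + 4*p + 12) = (p - 4)*(p + 3)*(p^3 - 3*p^2 + 4) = (p - 4)*(p - 2)*(p + 3)*(p^2 - p - 2) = (p - 4)*(p - 2)^2*(p + 3)*(p + 1)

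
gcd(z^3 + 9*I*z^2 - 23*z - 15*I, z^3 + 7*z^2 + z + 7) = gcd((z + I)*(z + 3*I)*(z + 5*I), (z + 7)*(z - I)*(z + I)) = z + I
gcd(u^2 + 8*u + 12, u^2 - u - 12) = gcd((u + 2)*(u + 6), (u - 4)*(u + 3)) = 1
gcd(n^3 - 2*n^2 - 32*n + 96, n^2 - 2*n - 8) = n - 4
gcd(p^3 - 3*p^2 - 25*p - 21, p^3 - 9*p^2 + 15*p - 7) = p - 7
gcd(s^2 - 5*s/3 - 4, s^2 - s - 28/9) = s + 4/3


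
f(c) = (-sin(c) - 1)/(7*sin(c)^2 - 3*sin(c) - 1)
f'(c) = (-14*sin(c)*cos(c) + 3*cos(c))*(-sin(c) - 1)/(7*sin(c)^2 - 3*sin(c) - 1)^2 - cos(c)/(7*sin(c)^2 - 3*sin(c) - 1) = (7*sin(c)^2 + 14*sin(c) - 2)*cos(c)/(-7*sin(c)^2 + 3*sin(c) + 1)^2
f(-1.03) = -0.02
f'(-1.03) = -0.10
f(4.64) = -0.00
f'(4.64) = 0.01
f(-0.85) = -0.05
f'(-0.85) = -0.21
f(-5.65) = 4.91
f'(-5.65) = 66.97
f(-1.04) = -0.02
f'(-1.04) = -0.10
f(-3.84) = 47.13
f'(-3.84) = -6235.20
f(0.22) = 0.92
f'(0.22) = 0.78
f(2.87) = 0.97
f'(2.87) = -1.29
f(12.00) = -0.18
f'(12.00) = -0.92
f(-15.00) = -0.09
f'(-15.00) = 0.40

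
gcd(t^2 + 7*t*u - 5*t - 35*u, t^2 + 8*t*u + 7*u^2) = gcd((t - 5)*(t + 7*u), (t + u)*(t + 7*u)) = t + 7*u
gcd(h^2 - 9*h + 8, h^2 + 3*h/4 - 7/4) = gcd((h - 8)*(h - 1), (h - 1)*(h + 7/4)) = h - 1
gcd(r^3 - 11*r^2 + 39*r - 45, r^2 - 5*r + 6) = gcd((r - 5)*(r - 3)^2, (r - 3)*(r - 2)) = r - 3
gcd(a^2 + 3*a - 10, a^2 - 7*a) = 1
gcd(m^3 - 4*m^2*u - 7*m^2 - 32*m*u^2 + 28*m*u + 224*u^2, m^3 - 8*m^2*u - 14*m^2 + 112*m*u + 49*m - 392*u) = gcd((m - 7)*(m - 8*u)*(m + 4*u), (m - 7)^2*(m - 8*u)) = -m^2 + 8*m*u + 7*m - 56*u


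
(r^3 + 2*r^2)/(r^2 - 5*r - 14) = r^2/(r - 7)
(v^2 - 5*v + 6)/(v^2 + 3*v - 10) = (v - 3)/(v + 5)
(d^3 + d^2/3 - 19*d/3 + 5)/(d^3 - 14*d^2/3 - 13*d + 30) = (d - 1)/(d - 6)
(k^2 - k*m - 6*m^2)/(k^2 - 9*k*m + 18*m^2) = (k + 2*m)/(k - 6*m)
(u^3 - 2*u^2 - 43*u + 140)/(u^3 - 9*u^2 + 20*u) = (u + 7)/u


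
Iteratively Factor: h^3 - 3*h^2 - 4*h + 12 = (h - 2)*(h^2 - h - 6) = (h - 2)*(h + 2)*(h - 3)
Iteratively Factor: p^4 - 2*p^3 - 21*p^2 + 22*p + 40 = (p - 2)*(p^3 - 21*p - 20) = (p - 5)*(p - 2)*(p^2 + 5*p + 4) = (p - 5)*(p - 2)*(p + 1)*(p + 4)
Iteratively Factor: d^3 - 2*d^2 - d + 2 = (d + 1)*(d^2 - 3*d + 2) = (d - 2)*(d + 1)*(d - 1)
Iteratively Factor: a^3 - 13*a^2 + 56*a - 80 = (a - 4)*(a^2 - 9*a + 20) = (a - 4)^2*(a - 5)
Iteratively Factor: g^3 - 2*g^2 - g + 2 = (g + 1)*(g^2 - 3*g + 2) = (g - 1)*(g + 1)*(g - 2)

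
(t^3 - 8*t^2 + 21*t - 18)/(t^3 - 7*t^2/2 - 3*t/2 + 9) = 2*(t - 3)/(2*t + 3)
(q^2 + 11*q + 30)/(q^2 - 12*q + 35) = (q^2 + 11*q + 30)/(q^2 - 12*q + 35)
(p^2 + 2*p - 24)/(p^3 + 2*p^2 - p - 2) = (p^2 + 2*p - 24)/(p^3 + 2*p^2 - p - 2)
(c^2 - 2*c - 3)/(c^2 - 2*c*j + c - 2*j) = (c - 3)/(c - 2*j)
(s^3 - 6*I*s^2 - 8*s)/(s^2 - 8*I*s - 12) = s*(s - 4*I)/(s - 6*I)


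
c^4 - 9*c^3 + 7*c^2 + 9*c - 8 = (c - 8)*(c - 1)^2*(c + 1)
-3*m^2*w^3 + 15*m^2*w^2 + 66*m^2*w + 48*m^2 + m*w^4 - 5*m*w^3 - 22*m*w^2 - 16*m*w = (-3*m + w)*(w - 8)*(w + 2)*(m*w + m)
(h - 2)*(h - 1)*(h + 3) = h^3 - 7*h + 6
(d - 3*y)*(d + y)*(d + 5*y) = d^3 + 3*d^2*y - 13*d*y^2 - 15*y^3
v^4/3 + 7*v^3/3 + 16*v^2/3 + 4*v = v*(v/3 + 1)*(v + 2)^2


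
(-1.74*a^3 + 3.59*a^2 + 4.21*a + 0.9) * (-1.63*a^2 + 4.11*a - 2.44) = 2.8362*a^5 - 13.0031*a^4 + 12.1382*a^3 + 7.0765*a^2 - 6.5734*a - 2.196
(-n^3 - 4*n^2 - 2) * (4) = -4*n^3 - 16*n^2 - 8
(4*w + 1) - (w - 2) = 3*w + 3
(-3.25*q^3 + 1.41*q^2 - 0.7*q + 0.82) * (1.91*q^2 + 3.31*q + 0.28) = -6.2075*q^5 - 8.0644*q^4 + 2.4201*q^3 - 0.356*q^2 + 2.5182*q + 0.2296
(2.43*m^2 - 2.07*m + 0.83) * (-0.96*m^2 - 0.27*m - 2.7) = -2.3328*m^4 + 1.3311*m^3 - 6.7989*m^2 + 5.3649*m - 2.241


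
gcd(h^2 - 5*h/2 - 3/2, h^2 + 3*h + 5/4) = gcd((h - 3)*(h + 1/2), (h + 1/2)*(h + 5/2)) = h + 1/2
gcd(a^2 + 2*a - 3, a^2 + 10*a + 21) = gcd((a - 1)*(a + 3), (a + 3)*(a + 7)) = a + 3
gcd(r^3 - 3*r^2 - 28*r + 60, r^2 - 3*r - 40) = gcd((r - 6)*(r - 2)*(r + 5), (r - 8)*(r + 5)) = r + 5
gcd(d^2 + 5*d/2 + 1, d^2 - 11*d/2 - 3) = d + 1/2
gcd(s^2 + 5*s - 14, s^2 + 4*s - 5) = 1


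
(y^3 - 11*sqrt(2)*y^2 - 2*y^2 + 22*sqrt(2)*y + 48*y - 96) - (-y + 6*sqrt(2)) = y^3 - 11*sqrt(2)*y^2 - 2*y^2 + 22*sqrt(2)*y + 49*y - 96 - 6*sqrt(2)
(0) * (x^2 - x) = 0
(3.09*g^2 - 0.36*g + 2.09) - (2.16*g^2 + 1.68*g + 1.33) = 0.93*g^2 - 2.04*g + 0.76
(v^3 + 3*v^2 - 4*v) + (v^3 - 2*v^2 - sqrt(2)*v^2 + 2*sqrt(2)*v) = 2*v^3 - sqrt(2)*v^2 + v^2 - 4*v + 2*sqrt(2)*v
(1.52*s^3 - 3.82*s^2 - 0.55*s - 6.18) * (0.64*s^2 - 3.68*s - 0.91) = 0.9728*s^5 - 8.0384*s^4 + 12.3224*s^3 + 1.545*s^2 + 23.2429*s + 5.6238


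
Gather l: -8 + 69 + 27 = 88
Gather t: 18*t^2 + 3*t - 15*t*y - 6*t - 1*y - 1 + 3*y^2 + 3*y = 18*t^2 + t*(-15*y - 3) + 3*y^2 + 2*y - 1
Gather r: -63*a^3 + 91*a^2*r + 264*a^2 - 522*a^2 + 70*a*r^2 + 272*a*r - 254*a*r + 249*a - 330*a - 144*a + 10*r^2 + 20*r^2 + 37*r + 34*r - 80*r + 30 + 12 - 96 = -63*a^3 - 258*a^2 - 225*a + r^2*(70*a + 30) + r*(91*a^2 + 18*a - 9) - 54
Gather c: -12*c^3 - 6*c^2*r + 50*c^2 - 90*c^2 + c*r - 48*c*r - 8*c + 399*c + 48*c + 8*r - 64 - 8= -12*c^3 + c^2*(-6*r - 40) + c*(439 - 47*r) + 8*r - 72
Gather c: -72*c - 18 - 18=-72*c - 36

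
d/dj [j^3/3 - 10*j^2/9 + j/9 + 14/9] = j^2 - 20*j/9 + 1/9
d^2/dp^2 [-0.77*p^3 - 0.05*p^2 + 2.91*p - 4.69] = -4.62*p - 0.1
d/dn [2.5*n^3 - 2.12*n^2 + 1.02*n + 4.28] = 7.5*n^2 - 4.24*n + 1.02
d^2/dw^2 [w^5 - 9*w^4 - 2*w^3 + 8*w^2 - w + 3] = 20*w^3 - 108*w^2 - 12*w + 16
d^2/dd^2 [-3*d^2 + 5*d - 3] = -6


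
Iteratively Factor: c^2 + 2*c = (c)*(c + 2)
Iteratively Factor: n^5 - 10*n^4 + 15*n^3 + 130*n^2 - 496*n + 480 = (n - 3)*(n^4 - 7*n^3 - 6*n^2 + 112*n - 160) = (n - 3)*(n - 2)*(n^3 - 5*n^2 - 16*n + 80) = (n - 3)*(n - 2)*(n + 4)*(n^2 - 9*n + 20) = (n - 5)*(n - 3)*(n - 2)*(n + 4)*(n - 4)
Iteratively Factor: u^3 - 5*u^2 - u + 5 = (u + 1)*(u^2 - 6*u + 5) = (u - 1)*(u + 1)*(u - 5)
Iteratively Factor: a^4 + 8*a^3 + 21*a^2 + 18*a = (a)*(a^3 + 8*a^2 + 21*a + 18) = a*(a + 3)*(a^2 + 5*a + 6) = a*(a + 2)*(a + 3)*(a + 3)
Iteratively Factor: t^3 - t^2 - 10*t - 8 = (t + 2)*(t^2 - 3*t - 4) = (t - 4)*(t + 2)*(t + 1)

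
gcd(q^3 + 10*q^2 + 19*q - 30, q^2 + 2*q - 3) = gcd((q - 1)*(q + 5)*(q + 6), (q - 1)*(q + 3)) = q - 1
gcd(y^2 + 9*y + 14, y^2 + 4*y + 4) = y + 2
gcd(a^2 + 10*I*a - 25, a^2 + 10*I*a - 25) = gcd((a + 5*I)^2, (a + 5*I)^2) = a^2 + 10*I*a - 25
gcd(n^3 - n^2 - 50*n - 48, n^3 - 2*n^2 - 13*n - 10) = n + 1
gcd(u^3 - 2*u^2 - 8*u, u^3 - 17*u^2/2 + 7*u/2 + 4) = 1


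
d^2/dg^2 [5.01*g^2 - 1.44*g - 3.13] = 10.0200000000000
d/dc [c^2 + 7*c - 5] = 2*c + 7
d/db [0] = 0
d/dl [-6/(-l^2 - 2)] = -12*l/(l^2 + 2)^2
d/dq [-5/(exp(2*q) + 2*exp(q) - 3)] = 10*(exp(q) + 1)*exp(q)/(exp(2*q) + 2*exp(q) - 3)^2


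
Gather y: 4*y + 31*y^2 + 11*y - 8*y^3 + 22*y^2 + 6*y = -8*y^3 + 53*y^2 + 21*y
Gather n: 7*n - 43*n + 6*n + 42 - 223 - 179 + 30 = -30*n - 330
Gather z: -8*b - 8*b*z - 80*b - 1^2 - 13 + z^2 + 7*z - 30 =-88*b + z^2 + z*(7 - 8*b) - 44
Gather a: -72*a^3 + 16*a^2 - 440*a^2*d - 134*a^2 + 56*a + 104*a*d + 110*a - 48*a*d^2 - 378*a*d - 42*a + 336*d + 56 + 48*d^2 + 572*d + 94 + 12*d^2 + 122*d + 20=-72*a^3 + a^2*(-440*d - 118) + a*(-48*d^2 - 274*d + 124) + 60*d^2 + 1030*d + 170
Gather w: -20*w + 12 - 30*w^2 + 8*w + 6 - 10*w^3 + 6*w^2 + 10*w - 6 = -10*w^3 - 24*w^2 - 2*w + 12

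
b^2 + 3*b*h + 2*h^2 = (b + h)*(b + 2*h)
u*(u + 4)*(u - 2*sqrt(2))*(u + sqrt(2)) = u^4 - sqrt(2)*u^3 + 4*u^3 - 4*sqrt(2)*u^2 - 4*u^2 - 16*u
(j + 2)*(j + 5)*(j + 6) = j^3 + 13*j^2 + 52*j + 60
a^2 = a^2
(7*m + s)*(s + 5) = 7*m*s + 35*m + s^2 + 5*s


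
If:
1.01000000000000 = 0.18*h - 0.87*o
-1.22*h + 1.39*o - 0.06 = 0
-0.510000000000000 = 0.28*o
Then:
No Solution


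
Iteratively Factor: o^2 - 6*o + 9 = (o - 3)*(o - 3)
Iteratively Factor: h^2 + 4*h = (h)*(h + 4)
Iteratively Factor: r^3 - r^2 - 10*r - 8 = (r + 1)*(r^2 - 2*r - 8) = (r - 4)*(r + 1)*(r + 2)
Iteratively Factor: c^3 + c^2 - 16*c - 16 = (c + 4)*(c^2 - 3*c - 4) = (c - 4)*(c + 4)*(c + 1)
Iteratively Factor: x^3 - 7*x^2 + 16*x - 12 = (x - 2)*(x^2 - 5*x + 6) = (x - 3)*(x - 2)*(x - 2)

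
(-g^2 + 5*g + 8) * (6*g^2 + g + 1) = -6*g^4 + 29*g^3 + 52*g^2 + 13*g + 8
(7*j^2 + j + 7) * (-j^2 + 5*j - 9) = -7*j^4 + 34*j^3 - 65*j^2 + 26*j - 63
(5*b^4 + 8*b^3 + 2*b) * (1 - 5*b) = -25*b^5 - 35*b^4 + 8*b^3 - 10*b^2 + 2*b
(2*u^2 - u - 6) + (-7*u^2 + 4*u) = -5*u^2 + 3*u - 6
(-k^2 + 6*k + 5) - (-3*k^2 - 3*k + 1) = 2*k^2 + 9*k + 4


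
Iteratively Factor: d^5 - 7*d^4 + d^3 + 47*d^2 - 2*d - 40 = (d - 4)*(d^4 - 3*d^3 - 11*d^2 + 3*d + 10) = (d - 4)*(d + 2)*(d^3 - 5*d^2 - d + 5) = (d - 4)*(d + 1)*(d + 2)*(d^2 - 6*d + 5) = (d - 4)*(d - 1)*(d + 1)*(d + 2)*(d - 5)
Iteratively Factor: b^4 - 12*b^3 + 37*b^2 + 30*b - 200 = (b - 5)*(b^3 - 7*b^2 + 2*b + 40) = (b - 5)*(b - 4)*(b^2 - 3*b - 10) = (b - 5)*(b - 4)*(b + 2)*(b - 5)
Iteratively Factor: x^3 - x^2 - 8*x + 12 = (x + 3)*(x^2 - 4*x + 4) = (x - 2)*(x + 3)*(x - 2)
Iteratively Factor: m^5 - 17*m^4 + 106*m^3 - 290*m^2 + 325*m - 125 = (m - 5)*(m^4 - 12*m^3 + 46*m^2 - 60*m + 25) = (m - 5)^2*(m^3 - 7*m^2 + 11*m - 5) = (m - 5)^3*(m^2 - 2*m + 1) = (m - 5)^3*(m - 1)*(m - 1)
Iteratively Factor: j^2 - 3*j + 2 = (j - 1)*(j - 2)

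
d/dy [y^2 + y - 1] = 2*y + 1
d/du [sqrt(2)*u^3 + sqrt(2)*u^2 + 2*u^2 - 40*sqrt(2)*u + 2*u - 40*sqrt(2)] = 3*sqrt(2)*u^2 + 2*sqrt(2)*u + 4*u - 40*sqrt(2) + 2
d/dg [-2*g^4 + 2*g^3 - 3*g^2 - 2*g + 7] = -8*g^3 + 6*g^2 - 6*g - 2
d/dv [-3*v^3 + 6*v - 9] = 6 - 9*v^2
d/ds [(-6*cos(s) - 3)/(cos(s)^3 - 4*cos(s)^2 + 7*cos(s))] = 3*(-4*cos(s)^3 + 5*cos(s)^2 + 8*cos(s) - 7)*sin(s)/((sin(s)^2 + 4*cos(s) - 8)^2*cos(s)^2)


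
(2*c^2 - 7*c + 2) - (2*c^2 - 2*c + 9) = -5*c - 7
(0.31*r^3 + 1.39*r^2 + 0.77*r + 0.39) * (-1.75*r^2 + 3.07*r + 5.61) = -0.5425*r^5 - 1.4808*r^4 + 4.6589*r^3 + 9.4793*r^2 + 5.517*r + 2.1879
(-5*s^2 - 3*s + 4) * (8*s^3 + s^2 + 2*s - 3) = -40*s^5 - 29*s^4 + 19*s^3 + 13*s^2 + 17*s - 12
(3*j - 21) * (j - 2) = 3*j^2 - 27*j + 42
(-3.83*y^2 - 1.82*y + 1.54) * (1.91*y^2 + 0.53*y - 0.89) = -7.3153*y^4 - 5.5061*y^3 + 5.3855*y^2 + 2.436*y - 1.3706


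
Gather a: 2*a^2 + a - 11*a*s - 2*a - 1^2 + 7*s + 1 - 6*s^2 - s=2*a^2 + a*(-11*s - 1) - 6*s^2 + 6*s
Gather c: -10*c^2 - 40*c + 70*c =-10*c^2 + 30*c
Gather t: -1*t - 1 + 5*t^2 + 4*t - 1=5*t^2 + 3*t - 2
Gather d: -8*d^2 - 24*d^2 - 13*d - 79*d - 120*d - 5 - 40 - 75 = -32*d^2 - 212*d - 120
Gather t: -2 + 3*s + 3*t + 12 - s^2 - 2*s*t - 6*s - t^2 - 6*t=-s^2 - 3*s - t^2 + t*(-2*s - 3) + 10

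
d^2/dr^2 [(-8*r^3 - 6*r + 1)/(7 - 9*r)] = 6*(216*r^3 - 504*r^2 + 392*r + 99)/(729*r^3 - 1701*r^2 + 1323*r - 343)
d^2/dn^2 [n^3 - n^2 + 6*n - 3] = 6*n - 2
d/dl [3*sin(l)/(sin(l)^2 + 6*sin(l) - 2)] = 3*(cos(l)^2 - 3)*cos(l)/(sin(l)^2 + 6*sin(l) - 2)^2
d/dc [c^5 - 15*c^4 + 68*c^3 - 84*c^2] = c*(5*c^3 - 60*c^2 + 204*c - 168)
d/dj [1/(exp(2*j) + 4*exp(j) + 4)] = 2*(-exp(j) - 2)*exp(j)/(exp(2*j) + 4*exp(j) + 4)^2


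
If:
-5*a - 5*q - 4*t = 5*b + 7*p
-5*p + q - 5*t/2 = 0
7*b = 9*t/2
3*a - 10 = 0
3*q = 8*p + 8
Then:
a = 10/3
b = 559/238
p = -1979/714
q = -5060/1071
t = 559/153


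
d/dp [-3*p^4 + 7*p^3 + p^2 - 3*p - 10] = -12*p^3 + 21*p^2 + 2*p - 3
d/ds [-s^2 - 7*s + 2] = -2*s - 7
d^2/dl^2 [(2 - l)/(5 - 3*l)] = -6/(3*l - 5)^3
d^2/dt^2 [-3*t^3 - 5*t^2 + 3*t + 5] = -18*t - 10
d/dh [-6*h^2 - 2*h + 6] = -12*h - 2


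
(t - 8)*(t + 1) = t^2 - 7*t - 8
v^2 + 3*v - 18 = (v - 3)*(v + 6)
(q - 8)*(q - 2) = q^2 - 10*q + 16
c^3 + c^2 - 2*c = c*(c - 1)*(c + 2)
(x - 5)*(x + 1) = x^2 - 4*x - 5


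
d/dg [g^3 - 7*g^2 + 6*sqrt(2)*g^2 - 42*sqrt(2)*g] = 3*g^2 - 14*g + 12*sqrt(2)*g - 42*sqrt(2)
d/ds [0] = 0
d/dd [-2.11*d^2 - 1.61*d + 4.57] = -4.22*d - 1.61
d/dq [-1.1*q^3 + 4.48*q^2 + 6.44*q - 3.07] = -3.3*q^2 + 8.96*q + 6.44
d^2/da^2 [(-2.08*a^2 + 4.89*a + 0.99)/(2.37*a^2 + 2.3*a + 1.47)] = (1.4210854715202e-14*a^4 + 77.609442*a^3 + 76.843458*a^2 - 69.838686*a - 38.479446)/(13.312053*a^6 + 38.75661*a^5 + 62.382429*a^4 + 60.24482*a^3 + 38.692899*a^2 + 14.91021*a + 3.176523)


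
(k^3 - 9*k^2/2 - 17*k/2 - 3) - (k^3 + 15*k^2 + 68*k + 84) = -39*k^2/2 - 153*k/2 - 87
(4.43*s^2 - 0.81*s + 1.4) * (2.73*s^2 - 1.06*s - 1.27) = 12.0939*s^4 - 6.9071*s^3 - 0.9455*s^2 - 0.4553*s - 1.778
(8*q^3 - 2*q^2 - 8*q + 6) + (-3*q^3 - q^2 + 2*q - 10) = 5*q^3 - 3*q^2 - 6*q - 4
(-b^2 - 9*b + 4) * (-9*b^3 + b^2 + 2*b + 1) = 9*b^5 + 80*b^4 - 47*b^3 - 15*b^2 - b + 4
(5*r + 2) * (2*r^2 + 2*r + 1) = 10*r^3 + 14*r^2 + 9*r + 2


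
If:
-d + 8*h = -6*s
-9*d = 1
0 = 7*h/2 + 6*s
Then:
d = -1/9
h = -2/81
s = 7/486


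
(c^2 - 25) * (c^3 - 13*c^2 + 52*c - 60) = c^5 - 13*c^4 + 27*c^3 + 265*c^2 - 1300*c + 1500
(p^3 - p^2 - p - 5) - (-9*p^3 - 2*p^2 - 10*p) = 10*p^3 + p^2 + 9*p - 5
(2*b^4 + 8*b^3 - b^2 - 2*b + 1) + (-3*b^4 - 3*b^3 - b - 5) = -b^4 + 5*b^3 - b^2 - 3*b - 4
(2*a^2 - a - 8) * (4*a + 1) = 8*a^3 - 2*a^2 - 33*a - 8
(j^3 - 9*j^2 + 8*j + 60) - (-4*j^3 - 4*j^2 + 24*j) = 5*j^3 - 5*j^2 - 16*j + 60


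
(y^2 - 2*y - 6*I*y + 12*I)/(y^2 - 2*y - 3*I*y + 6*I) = (y - 6*I)/(y - 3*I)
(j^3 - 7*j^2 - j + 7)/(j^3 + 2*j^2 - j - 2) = (j - 7)/(j + 2)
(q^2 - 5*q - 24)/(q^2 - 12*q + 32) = (q + 3)/(q - 4)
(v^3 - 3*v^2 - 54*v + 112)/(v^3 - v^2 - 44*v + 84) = (v - 8)/(v - 6)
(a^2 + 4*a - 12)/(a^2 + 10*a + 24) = (a - 2)/(a + 4)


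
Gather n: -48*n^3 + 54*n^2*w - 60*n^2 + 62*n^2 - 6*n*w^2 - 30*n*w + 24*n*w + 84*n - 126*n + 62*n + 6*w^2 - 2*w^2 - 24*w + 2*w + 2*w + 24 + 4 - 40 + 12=-48*n^3 + n^2*(54*w + 2) + n*(-6*w^2 - 6*w + 20) + 4*w^2 - 20*w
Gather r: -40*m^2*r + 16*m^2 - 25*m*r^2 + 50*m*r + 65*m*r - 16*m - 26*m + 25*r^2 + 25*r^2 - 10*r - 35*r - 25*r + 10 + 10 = 16*m^2 - 42*m + r^2*(50 - 25*m) + r*(-40*m^2 + 115*m - 70) + 20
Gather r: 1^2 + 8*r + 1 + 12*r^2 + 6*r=12*r^2 + 14*r + 2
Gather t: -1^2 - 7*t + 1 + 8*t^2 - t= 8*t^2 - 8*t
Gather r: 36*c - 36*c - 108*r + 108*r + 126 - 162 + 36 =0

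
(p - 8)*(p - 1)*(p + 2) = p^3 - 7*p^2 - 10*p + 16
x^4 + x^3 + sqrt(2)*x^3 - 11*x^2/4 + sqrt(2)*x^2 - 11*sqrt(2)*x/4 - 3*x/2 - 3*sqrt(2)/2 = (x - 3/2)*(x + 1/2)*(x + 2)*(x + sqrt(2))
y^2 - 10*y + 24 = (y - 6)*(y - 4)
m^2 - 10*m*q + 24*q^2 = (m - 6*q)*(m - 4*q)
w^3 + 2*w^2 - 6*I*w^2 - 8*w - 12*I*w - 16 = (w + 2)*(w - 4*I)*(w - 2*I)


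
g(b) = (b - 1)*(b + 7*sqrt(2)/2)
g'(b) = 2*b - 1 + 7*sqrt(2)/2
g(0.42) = -3.11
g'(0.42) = 4.79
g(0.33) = -3.54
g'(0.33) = 4.61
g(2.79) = 13.85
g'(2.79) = 9.53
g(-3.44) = -6.70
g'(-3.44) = -2.93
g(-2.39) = -8.68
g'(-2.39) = -0.83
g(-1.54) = -8.66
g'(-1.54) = 0.87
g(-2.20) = -8.80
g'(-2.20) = -0.45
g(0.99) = -0.06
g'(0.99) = 5.93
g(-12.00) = 91.65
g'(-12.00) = -20.05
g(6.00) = 54.75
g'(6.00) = 15.95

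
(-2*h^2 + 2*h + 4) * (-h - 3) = 2*h^3 + 4*h^2 - 10*h - 12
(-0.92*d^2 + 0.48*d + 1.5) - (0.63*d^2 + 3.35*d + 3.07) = -1.55*d^2 - 2.87*d - 1.57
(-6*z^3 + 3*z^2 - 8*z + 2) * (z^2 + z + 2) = -6*z^5 - 3*z^4 - 17*z^3 - 14*z + 4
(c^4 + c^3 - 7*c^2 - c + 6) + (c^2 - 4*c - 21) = c^4 + c^3 - 6*c^2 - 5*c - 15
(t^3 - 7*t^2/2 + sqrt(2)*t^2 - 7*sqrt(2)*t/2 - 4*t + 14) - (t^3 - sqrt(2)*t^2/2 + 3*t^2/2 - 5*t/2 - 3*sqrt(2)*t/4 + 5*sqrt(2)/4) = -5*t^2 + 3*sqrt(2)*t^2/2 - 11*sqrt(2)*t/4 - 3*t/2 - 5*sqrt(2)/4 + 14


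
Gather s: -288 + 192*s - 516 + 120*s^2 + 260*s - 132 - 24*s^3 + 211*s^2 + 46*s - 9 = -24*s^3 + 331*s^2 + 498*s - 945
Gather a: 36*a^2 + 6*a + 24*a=36*a^2 + 30*a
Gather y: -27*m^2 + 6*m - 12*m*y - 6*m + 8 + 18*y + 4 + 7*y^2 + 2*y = -27*m^2 + 7*y^2 + y*(20 - 12*m) + 12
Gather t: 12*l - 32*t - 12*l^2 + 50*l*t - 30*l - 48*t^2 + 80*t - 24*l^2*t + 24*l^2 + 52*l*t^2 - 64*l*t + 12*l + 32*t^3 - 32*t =12*l^2 - 6*l + 32*t^3 + t^2*(52*l - 48) + t*(-24*l^2 - 14*l + 16)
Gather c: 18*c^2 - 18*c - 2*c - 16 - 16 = 18*c^2 - 20*c - 32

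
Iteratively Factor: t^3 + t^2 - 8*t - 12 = (t + 2)*(t^2 - t - 6) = (t - 3)*(t + 2)*(t + 2)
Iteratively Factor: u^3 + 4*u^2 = (u + 4)*(u^2) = u*(u + 4)*(u)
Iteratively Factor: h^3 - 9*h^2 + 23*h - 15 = (h - 5)*(h^2 - 4*h + 3) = (h - 5)*(h - 3)*(h - 1)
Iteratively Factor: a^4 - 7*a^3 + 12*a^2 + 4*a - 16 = (a + 1)*(a^3 - 8*a^2 + 20*a - 16) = (a - 2)*(a + 1)*(a^2 - 6*a + 8) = (a - 4)*(a - 2)*(a + 1)*(a - 2)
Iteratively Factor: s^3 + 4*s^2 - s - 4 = (s - 1)*(s^2 + 5*s + 4) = (s - 1)*(s + 1)*(s + 4)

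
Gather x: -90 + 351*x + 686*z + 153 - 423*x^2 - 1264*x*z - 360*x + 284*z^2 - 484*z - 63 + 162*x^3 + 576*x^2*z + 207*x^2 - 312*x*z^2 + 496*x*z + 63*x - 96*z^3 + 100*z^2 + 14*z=162*x^3 + x^2*(576*z - 216) + x*(-312*z^2 - 768*z + 54) - 96*z^3 + 384*z^2 + 216*z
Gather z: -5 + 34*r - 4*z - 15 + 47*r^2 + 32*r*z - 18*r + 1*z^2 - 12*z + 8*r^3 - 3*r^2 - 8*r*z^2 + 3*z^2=8*r^3 + 44*r^2 + 16*r + z^2*(4 - 8*r) + z*(32*r - 16) - 20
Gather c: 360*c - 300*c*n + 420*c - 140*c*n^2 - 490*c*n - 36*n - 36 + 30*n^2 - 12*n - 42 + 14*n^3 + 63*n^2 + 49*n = c*(-140*n^2 - 790*n + 780) + 14*n^3 + 93*n^2 + n - 78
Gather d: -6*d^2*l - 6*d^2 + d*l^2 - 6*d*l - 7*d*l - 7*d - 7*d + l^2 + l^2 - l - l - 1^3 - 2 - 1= d^2*(-6*l - 6) + d*(l^2 - 13*l - 14) + 2*l^2 - 2*l - 4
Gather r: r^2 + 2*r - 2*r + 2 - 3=r^2 - 1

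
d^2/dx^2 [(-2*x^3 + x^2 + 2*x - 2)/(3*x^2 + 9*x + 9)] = 2*(-13*x^3 - 69*x^2 - 90*x - 21)/(3*(x^6 + 9*x^5 + 36*x^4 + 81*x^3 + 108*x^2 + 81*x + 27))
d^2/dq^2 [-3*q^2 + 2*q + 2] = -6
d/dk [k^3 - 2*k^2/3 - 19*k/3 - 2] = 3*k^2 - 4*k/3 - 19/3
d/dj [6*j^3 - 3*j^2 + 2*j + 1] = 18*j^2 - 6*j + 2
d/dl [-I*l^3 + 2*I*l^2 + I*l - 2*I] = I*(-3*l^2 + 4*l + 1)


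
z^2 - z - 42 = (z - 7)*(z + 6)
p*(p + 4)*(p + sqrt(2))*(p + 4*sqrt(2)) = p^4 + 4*p^3 + 5*sqrt(2)*p^3 + 8*p^2 + 20*sqrt(2)*p^2 + 32*p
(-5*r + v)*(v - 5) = -5*r*v + 25*r + v^2 - 5*v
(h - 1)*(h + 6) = h^2 + 5*h - 6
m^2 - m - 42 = (m - 7)*(m + 6)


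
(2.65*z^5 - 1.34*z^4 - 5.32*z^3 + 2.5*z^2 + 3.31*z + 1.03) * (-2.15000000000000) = -5.6975*z^5 + 2.881*z^4 + 11.438*z^3 - 5.375*z^2 - 7.1165*z - 2.2145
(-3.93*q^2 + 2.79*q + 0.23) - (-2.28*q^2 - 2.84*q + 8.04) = -1.65*q^2 + 5.63*q - 7.81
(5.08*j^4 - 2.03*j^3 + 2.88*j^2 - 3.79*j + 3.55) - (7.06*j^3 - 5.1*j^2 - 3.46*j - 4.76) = 5.08*j^4 - 9.09*j^3 + 7.98*j^2 - 0.33*j + 8.31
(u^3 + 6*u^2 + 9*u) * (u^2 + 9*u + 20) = u^5 + 15*u^4 + 83*u^3 + 201*u^2 + 180*u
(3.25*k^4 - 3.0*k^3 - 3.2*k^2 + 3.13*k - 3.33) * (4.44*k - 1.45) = 14.43*k^5 - 18.0325*k^4 - 9.858*k^3 + 18.5372*k^2 - 19.3237*k + 4.8285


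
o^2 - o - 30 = (o - 6)*(o + 5)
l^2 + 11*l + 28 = (l + 4)*(l + 7)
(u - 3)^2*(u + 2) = u^3 - 4*u^2 - 3*u + 18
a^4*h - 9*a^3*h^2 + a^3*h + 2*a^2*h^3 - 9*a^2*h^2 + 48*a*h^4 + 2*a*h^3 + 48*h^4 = (a - 8*h)*(a - 3*h)*(a + 2*h)*(a*h + h)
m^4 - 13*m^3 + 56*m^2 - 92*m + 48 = (m - 6)*(m - 4)*(m - 2)*(m - 1)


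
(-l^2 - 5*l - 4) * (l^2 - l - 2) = -l^4 - 4*l^3 + 3*l^2 + 14*l + 8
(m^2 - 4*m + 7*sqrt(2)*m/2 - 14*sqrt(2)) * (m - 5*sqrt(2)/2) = m^3 - 4*m^2 + sqrt(2)*m^2 - 35*m/2 - 4*sqrt(2)*m + 70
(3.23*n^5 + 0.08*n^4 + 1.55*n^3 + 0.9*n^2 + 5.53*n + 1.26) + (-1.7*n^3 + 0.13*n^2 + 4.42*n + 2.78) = 3.23*n^5 + 0.08*n^4 - 0.15*n^3 + 1.03*n^2 + 9.95*n + 4.04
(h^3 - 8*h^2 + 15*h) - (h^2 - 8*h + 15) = h^3 - 9*h^2 + 23*h - 15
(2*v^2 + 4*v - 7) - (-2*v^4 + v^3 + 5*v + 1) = 2*v^4 - v^3 + 2*v^2 - v - 8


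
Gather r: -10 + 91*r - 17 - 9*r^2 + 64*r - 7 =-9*r^2 + 155*r - 34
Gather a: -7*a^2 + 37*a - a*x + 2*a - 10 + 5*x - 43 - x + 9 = -7*a^2 + a*(39 - x) + 4*x - 44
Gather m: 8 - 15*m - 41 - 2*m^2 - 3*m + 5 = -2*m^2 - 18*m - 28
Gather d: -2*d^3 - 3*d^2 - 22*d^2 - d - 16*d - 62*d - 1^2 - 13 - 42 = -2*d^3 - 25*d^2 - 79*d - 56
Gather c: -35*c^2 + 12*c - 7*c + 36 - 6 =-35*c^2 + 5*c + 30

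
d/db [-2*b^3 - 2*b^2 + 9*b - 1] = -6*b^2 - 4*b + 9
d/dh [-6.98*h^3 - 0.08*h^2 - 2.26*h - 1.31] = -20.94*h^2 - 0.16*h - 2.26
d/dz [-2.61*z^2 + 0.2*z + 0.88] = 0.2 - 5.22*z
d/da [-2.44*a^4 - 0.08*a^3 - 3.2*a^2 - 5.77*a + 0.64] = -9.76*a^3 - 0.24*a^2 - 6.4*a - 5.77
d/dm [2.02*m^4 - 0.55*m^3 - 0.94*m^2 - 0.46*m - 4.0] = 8.08*m^3 - 1.65*m^2 - 1.88*m - 0.46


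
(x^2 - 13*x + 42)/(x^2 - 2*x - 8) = (-x^2 + 13*x - 42)/(-x^2 + 2*x + 8)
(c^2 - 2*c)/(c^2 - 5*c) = (c - 2)/(c - 5)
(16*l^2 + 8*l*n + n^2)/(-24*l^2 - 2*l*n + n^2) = (-4*l - n)/(6*l - n)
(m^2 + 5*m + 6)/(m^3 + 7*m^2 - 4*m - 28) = (m + 3)/(m^2 + 5*m - 14)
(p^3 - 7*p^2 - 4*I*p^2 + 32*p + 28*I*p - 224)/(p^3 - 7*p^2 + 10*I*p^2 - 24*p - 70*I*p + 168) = (p - 8*I)/(p + 6*I)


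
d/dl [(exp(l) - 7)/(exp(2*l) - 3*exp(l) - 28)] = -exp(l)/(exp(2*l) + 8*exp(l) + 16)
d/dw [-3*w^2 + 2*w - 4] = 2 - 6*w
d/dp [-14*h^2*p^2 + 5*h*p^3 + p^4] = p*(-28*h^2 + 15*h*p + 4*p^2)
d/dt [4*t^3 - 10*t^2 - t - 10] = 12*t^2 - 20*t - 1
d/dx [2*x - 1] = 2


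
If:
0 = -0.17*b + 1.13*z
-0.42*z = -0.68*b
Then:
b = 0.00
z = 0.00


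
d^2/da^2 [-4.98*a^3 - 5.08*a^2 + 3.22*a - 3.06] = -29.88*a - 10.16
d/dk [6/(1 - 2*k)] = 12/(2*k - 1)^2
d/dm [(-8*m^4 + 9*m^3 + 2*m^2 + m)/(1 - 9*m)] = (216*m^4 - 194*m^3 + 9*m^2 + 4*m + 1)/(81*m^2 - 18*m + 1)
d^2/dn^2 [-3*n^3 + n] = -18*n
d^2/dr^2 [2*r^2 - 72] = 4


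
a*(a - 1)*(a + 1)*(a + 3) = a^4 + 3*a^3 - a^2 - 3*a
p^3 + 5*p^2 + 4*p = p*(p + 1)*(p + 4)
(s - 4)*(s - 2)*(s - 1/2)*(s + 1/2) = s^4 - 6*s^3 + 31*s^2/4 + 3*s/2 - 2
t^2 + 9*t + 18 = (t + 3)*(t + 6)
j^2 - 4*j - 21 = (j - 7)*(j + 3)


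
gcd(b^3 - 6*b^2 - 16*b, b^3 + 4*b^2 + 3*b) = b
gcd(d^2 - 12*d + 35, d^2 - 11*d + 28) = d - 7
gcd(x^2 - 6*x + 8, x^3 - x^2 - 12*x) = x - 4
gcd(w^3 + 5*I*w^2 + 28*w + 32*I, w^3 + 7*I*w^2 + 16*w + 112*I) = w - 4*I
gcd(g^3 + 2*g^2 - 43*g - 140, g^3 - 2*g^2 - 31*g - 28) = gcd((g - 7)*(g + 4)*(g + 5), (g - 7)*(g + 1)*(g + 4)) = g^2 - 3*g - 28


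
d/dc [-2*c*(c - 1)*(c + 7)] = -6*c^2 - 24*c + 14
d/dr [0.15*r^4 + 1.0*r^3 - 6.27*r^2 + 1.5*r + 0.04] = 0.6*r^3 + 3.0*r^2 - 12.54*r + 1.5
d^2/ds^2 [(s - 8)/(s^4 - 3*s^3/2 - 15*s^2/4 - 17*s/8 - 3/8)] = 16*(24*s^3 - 416*s^2 + 1498*s - 1643)/(32*s^8 - 208*s^7 + 224*s^6 + 616*s^5 - 350*s^4 - 1169*s^3 - 819*s^2 - 243*s - 27)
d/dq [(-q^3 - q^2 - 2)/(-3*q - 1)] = 2*(3*q^3 + 3*q^2 + q - 3)/(9*q^2 + 6*q + 1)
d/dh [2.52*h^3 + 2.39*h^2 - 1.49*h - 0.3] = 7.56*h^2 + 4.78*h - 1.49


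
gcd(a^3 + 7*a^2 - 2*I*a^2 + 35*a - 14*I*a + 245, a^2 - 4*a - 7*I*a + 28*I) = a - 7*I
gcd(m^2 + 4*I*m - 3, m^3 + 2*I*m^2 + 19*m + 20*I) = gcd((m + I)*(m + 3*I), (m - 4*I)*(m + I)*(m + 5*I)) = m + I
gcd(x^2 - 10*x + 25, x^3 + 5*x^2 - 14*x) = 1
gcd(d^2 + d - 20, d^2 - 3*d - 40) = d + 5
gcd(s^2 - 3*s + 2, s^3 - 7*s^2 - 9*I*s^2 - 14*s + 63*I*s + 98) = 1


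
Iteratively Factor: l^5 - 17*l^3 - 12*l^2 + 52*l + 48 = (l - 4)*(l^4 + 4*l^3 - l^2 - 16*l - 12) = (l - 4)*(l + 2)*(l^3 + 2*l^2 - 5*l - 6) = (l - 4)*(l + 1)*(l + 2)*(l^2 + l - 6) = (l - 4)*(l - 2)*(l + 1)*(l + 2)*(l + 3)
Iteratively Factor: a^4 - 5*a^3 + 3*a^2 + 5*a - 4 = (a + 1)*(a^3 - 6*a^2 + 9*a - 4) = (a - 1)*(a + 1)*(a^2 - 5*a + 4) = (a - 4)*(a - 1)*(a + 1)*(a - 1)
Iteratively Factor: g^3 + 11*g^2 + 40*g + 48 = (g + 4)*(g^2 + 7*g + 12) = (g + 4)^2*(g + 3)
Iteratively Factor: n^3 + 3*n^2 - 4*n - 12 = (n - 2)*(n^2 + 5*n + 6) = (n - 2)*(n + 2)*(n + 3)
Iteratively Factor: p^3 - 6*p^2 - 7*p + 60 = (p - 5)*(p^2 - p - 12) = (p - 5)*(p + 3)*(p - 4)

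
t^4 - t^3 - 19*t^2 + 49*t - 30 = (t - 3)*(t - 2)*(t - 1)*(t + 5)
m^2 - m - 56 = (m - 8)*(m + 7)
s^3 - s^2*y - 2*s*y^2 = s*(s - 2*y)*(s + y)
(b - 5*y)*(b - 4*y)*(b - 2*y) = b^3 - 11*b^2*y + 38*b*y^2 - 40*y^3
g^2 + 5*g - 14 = (g - 2)*(g + 7)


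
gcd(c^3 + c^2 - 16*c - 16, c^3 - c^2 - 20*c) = c + 4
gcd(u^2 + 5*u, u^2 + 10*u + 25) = u + 5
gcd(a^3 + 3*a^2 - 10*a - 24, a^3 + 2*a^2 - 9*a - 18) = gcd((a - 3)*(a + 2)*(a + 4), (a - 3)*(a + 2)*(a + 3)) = a^2 - a - 6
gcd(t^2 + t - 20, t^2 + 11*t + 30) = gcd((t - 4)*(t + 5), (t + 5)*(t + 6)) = t + 5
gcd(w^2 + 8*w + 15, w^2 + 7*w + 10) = w + 5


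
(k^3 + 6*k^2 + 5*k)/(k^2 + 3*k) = (k^2 + 6*k + 5)/(k + 3)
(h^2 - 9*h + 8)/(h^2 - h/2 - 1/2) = 2*(h - 8)/(2*h + 1)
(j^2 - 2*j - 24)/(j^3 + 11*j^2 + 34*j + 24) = (j - 6)/(j^2 + 7*j + 6)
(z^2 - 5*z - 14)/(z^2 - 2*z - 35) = (z + 2)/(z + 5)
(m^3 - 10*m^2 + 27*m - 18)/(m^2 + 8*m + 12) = (m^3 - 10*m^2 + 27*m - 18)/(m^2 + 8*m + 12)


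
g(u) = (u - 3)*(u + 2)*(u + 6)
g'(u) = (u - 3)*(u + 2) + (u - 3)*(u + 6) + (u + 2)*(u + 6)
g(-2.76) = 14.18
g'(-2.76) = -16.75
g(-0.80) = -23.71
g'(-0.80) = -18.08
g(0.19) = -38.09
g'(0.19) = -9.99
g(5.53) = 219.66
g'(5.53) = 135.04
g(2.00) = -32.00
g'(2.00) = 20.00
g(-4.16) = 28.46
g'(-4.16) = -1.68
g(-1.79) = -4.23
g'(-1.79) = -20.29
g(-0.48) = -29.20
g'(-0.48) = -16.11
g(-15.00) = -2106.00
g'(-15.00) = 513.00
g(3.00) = 0.00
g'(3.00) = 45.00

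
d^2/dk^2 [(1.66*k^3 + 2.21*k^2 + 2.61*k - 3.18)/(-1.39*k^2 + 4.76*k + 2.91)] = (-7.105427357601e-15*k^4 - 127.98235*k^3 - 154.732842*k^2 - 273.926322*k + 204.70425)/(2.685619*k^6 - 27.590388*k^5 + 77.614959*k^4 + 7.672168*k^3 - 162.488871*k^2 - 120.924468*k - 24.642171)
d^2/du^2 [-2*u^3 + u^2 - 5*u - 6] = 2 - 12*u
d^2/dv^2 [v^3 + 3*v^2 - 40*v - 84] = 6*v + 6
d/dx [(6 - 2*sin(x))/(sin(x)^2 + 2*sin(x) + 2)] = 2*(sin(x)^2 - 6*sin(x) - 8)*cos(x)/(sin(x)^2 + 2*sin(x) + 2)^2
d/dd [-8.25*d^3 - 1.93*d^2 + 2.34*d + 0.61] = -24.75*d^2 - 3.86*d + 2.34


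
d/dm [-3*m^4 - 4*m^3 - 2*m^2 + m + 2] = -12*m^3 - 12*m^2 - 4*m + 1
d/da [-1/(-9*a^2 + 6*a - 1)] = 6*(1 - 3*a)/(9*a^2 - 6*a + 1)^2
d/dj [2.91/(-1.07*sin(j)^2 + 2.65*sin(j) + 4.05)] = (6.2274*sin(j) - 7.7115)*cos(j)/(-1.07*sin(j)^2 + 2.65*sin(j) + 4.05)^2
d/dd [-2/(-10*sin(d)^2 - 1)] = -20*sin(2*d)/(5*cos(2*d) - 6)^2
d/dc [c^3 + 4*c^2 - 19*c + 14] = 3*c^2 + 8*c - 19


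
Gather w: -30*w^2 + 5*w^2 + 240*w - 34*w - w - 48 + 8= -25*w^2 + 205*w - 40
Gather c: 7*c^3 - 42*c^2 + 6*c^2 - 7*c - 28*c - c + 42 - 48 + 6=7*c^3 - 36*c^2 - 36*c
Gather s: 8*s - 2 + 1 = 8*s - 1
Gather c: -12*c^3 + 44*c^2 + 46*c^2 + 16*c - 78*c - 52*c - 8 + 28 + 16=-12*c^3 + 90*c^2 - 114*c + 36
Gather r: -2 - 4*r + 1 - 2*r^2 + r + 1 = -2*r^2 - 3*r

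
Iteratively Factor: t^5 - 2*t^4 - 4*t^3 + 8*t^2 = (t + 2)*(t^4 - 4*t^3 + 4*t^2) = t*(t + 2)*(t^3 - 4*t^2 + 4*t) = t*(t - 2)*(t + 2)*(t^2 - 2*t) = t*(t - 2)^2*(t + 2)*(t)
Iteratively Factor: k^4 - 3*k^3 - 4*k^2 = (k + 1)*(k^3 - 4*k^2) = k*(k + 1)*(k^2 - 4*k) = k*(k - 4)*(k + 1)*(k)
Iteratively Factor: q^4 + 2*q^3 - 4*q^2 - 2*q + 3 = (q + 3)*(q^3 - q^2 - q + 1) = (q - 1)*(q + 3)*(q^2 - 1) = (q - 1)*(q + 1)*(q + 3)*(q - 1)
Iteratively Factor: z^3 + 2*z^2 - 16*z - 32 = (z + 4)*(z^2 - 2*z - 8) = (z + 2)*(z + 4)*(z - 4)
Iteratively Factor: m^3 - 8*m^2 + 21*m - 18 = (m - 3)*(m^2 - 5*m + 6) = (m - 3)^2*(m - 2)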